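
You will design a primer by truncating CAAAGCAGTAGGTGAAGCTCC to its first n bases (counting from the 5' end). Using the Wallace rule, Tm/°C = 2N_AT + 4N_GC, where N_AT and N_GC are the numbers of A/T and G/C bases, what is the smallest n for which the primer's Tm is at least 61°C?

First 20 bases: CAAAGCAGTAGGTGAAGCTC → Tm = 60°C (< 61°C)
First 21 bases: CAAAGCAGTAGGTGAAGCTCC → Tm = 64°C (≥ 61°C)
Since every base adds ≥2°C, Tm only increases with n, so the threshold is first crossed at n = 21.

n = 21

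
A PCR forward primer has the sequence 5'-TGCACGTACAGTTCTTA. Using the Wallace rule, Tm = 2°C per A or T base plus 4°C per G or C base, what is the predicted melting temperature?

Scanning the sequence gives A=4, T=6, C=4, G=3.
AT pairs contribute 10, GC pairs contribute 7.
Tm = 2(10) + 4(7) = 20 + 28 = 48°C

48°C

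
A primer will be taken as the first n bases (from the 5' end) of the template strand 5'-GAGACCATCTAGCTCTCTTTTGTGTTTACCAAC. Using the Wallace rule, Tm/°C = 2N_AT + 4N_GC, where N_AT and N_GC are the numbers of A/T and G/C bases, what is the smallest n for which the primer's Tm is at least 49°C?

First 16 bases: GAGACCATCTAGCTCT → Tm = 48°C (< 49°C)
First 17 bases: GAGACCATCTAGCTCTC → Tm = 52°C (≥ 49°C)
Since every base adds ≥2°C, Tm only increases with n, so the threshold is first crossed at n = 17.

n = 17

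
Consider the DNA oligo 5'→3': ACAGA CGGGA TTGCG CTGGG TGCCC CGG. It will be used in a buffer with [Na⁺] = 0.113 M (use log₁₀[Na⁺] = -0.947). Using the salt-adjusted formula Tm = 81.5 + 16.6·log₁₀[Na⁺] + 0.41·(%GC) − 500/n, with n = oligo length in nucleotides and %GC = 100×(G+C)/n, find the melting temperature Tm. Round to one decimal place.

Length n = 28. C=8, T=4, A=4, G=12
G+C = 20, so %GC = 20/28 × 100 = 71.429%
Salt term: 16.6 × (-0.947) = -15.72
GC term: 0.41 × 71.429 = 29.286; length term: −500/28 = −17.857
Tm = 81.5 + (-15.72) + 29.286 − 17.857 = 77.209 → 77.2°C

77.2°C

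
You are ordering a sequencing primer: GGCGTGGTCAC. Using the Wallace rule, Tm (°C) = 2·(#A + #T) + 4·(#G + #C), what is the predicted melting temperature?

Counting bases: C=3, G=5, T=2, A=1
So N_AT = 3 and N_GC = 8.
Tm = 2(3) + 4(8) = 6 + 32 = 38°C

38°C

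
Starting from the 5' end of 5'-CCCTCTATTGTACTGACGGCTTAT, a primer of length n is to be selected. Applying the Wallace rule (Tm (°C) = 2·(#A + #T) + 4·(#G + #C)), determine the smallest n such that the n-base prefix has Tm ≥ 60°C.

n = 20

First 19 bases: CCCTCTATTGTACTGACGG → Tm = 58°C (< 60°C)
First 20 bases: CCCTCTATTGTACTGACGGC → Tm = 62°C (≥ 60°C)
Since every base adds ≥2°C, Tm only increases with n, so the threshold is first crossed at n = 20.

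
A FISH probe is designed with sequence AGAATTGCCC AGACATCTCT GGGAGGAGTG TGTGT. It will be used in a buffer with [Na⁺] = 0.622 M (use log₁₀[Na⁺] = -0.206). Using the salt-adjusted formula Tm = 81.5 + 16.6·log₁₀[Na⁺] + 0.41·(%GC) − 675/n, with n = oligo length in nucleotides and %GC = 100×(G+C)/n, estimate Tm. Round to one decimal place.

79.9°C

Length n = 35. G=12, C=6, T=9, A=8
G+C = 18, so %GC = 18/35 × 100 = 51.429%
Salt term: 16.6 × (-0.206) = -3.42
GC term: 0.41 × 51.429 = 21.086; length term: −675/35 = −19.286
Tm = 81.5 + (-3.42) + 21.086 − 19.286 = 79.88 → 79.9°C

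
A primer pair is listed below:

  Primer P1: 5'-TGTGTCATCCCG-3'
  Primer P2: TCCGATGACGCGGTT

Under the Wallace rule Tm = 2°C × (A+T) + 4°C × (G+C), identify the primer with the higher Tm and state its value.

Primer P2, 48°C

Primer P1: A+T=5, G+C=7 → Tm = 2(5)+4(7) = 38°C
Primer P2: A+T=6, G+C=9 → Tm = 2(6)+4(9) = 48°C
38°C vs 48°C → primer P2 is higher.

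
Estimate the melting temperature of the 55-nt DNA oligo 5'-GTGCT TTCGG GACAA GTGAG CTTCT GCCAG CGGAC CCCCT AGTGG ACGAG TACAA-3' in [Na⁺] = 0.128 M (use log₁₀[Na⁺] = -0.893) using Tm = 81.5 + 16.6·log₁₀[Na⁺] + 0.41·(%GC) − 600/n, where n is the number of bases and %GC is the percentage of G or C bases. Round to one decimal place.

79.6°C

Length n = 55. Base counts: A=12, G=17, C=15, T=11
G+C = 32, so %GC = 32/55 × 100 = 58.182%
Salt term: 16.6 × (-0.893) = -14.824
GC term: 0.41 × 58.182 = 23.855; length term: −600/55 = −10.909
Tm = 81.5 + (-14.824) + 23.855 − 10.909 = 79.622 → 79.6°C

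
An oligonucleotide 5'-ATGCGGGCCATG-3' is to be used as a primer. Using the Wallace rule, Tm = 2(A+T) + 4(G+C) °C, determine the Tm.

40°C

Base counts: C=3, A=2, T=2, G=5
AT pairs contribute 4, GC pairs contribute 8.
Tm = 2(4) + 4(8) = 8 + 32 = 40°C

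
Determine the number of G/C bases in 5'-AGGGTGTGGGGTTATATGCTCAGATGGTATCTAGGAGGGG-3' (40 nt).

Base counts: T=11, G=18, A=8, C=3
G+C = 18 + 3 = 21

21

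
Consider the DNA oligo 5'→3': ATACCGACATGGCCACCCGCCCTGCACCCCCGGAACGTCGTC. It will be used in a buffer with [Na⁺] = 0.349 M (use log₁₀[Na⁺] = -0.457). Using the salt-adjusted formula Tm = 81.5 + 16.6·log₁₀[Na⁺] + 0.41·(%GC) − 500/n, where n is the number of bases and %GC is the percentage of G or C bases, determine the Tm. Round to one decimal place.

Length n = 42. Scanning the sequence gives C=20, G=9, A=8, T=5.
G+C = 29, so %GC = 29/42 × 100 = 69.048%
Salt term: 16.6 × (-0.457) = -7.586
GC term: 0.41 × 69.048 = 28.31; length term: −500/42 = −11.905
Tm = 81.5 + (-7.586) + 28.31 − 11.905 = 90.319 → 90.3°C

90.3°C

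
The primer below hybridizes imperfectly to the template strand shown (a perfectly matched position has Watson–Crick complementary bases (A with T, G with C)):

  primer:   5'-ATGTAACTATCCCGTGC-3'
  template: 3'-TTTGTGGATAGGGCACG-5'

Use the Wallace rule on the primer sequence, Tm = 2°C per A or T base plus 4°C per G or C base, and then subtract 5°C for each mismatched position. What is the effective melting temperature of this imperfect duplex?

30°C

Primer base counts: A=4, T=5, G=3, C=5 → A+T=9, G+C=8
Perfect-match Tm = 2(9) + 4(8) = 18 + 32 = 50°C
Mismatches (positions where the bases are not complementary): 4 (at positions 2, 3, 4, 6)
Effective Tm = 50 − 4×5 = 50 − 20 = 30°C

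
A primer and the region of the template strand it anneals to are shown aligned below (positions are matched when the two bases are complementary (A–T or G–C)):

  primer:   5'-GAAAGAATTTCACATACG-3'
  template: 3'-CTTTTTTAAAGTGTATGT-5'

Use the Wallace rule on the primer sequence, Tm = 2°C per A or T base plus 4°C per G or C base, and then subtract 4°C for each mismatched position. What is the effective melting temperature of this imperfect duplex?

Primer base counts: A=8, T=4, G=3, C=3 → A+T=12, G+C=6
Perfect-match Tm = 2(12) + 4(6) = 24 + 24 = 48°C
Mismatches (positions where the bases are not complementary): 2 (at positions 5, 18)
Effective Tm = 48 − 2×4 = 48 − 8 = 40°C

40°C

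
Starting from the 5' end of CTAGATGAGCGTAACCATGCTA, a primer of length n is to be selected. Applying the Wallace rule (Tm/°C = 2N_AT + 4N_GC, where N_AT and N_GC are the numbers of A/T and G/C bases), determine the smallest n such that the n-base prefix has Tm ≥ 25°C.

n = 9

First 8 bases: CTAGATGA → Tm = 22°C (< 25°C)
First 9 bases: CTAGATGAG → Tm = 26°C (≥ 25°C)
Each additional base adds 2°C (A/T) or 4°C (G/C), so Tm is non-decreasing in n; n = 9 is the first length to reach 25°C.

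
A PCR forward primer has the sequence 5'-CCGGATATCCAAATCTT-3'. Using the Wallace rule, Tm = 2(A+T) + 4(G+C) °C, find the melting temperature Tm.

Scanning the sequence gives A=5, G=2, C=5, T=5.
So N_AT = 10 and N_GC = 7.
Tm = 2×10 + 4×7 = 48°C

48°C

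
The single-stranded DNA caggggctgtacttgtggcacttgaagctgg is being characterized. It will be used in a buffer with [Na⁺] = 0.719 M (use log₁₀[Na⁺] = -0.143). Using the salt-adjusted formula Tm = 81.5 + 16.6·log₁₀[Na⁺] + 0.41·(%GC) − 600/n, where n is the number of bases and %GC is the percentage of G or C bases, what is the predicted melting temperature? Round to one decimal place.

83.6°C

Length n = 31. C=6, A=5, T=8, G=12
G+C = 18, so %GC = 18/31 × 100 = 58.065%
Salt term: 16.6 × (-0.143) = -2.374
GC term: 0.41 × 58.065 = 23.807; length term: −600/31 = −19.355
Tm = 81.5 + (-2.374) + 23.807 − 19.355 = 83.578 → 83.6°C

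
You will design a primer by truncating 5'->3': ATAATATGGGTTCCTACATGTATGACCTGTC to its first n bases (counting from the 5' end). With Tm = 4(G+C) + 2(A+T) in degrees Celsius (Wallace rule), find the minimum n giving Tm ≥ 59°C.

First 22 bases: ATAATATGGGTTCCTACATGTA → Tm = 58°C (< 59°C)
First 23 bases: ATAATATGGGTTCCTACATGTAT → Tm = 60°C (≥ 59°C)
Each additional base adds 2°C (A/T) or 4°C (G/C), so Tm is non-decreasing in n; n = 23 is the first length to reach 59°C.

n = 23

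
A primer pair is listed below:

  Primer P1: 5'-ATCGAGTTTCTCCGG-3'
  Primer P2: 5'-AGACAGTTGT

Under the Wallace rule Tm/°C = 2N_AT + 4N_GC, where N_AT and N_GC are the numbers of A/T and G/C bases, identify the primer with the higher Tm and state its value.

Primer P1: A+T=7, G+C=8 → Tm = 2(7)+4(8) = 46°C
Primer P2: A+T=6, G+C=4 → Tm = 2(6)+4(4) = 28°C
46°C vs 28°C → primer P1 is higher.

Primer P1, 46°C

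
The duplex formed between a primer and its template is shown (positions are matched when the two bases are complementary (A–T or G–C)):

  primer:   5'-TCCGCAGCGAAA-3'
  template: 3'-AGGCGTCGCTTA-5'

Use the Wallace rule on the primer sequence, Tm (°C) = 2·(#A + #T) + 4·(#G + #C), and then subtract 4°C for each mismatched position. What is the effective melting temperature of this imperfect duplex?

34°C

Primer base counts: A=4, T=1, G=3, C=4 → A+T=5, G+C=7
Perfect-match Tm = 2(5) + 4(7) = 10 + 28 = 38°C
Mismatches (positions where the bases are not complementary): 1 (at position 12)
Effective Tm = 38 − 1×4 = 38 − 4 = 34°C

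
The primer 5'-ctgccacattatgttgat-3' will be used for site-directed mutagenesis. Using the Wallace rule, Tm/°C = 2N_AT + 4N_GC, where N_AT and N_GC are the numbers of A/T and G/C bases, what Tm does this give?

50°C

C=4, T=7, G=3, A=4
So N_AT = 11 and N_GC = 7.
Tm = 4·7 + 2·11 = 28 + 22 = 50°C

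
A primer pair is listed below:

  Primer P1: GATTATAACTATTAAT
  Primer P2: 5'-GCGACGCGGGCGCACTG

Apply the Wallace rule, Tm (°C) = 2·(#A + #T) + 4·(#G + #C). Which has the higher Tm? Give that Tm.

Primer P1: A+T=14, G+C=2 → Tm = 2(14)+4(2) = 36°C
Primer P2: A+T=3, G+C=14 → Tm = 2(3)+4(14) = 62°C
36°C vs 62°C → primer P2 is higher.

Primer P2, 62°C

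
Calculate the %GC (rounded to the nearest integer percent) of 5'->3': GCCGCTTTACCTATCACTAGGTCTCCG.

Base counts: G=5, A=4, T=8, C=10
G+C = 5 + 10 = 15 out of 27 bases
%GC = 15/27 × 100 = 55.56% ≈ 56%

56%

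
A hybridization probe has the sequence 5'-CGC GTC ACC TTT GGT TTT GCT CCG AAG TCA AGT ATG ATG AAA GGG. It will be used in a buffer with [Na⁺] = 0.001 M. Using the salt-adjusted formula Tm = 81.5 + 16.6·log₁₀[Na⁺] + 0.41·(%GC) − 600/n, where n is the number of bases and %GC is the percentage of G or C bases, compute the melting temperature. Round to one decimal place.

Length n = 45. T=13, A=10, G=13, C=9
G+C = 22, so %GC = 22/45 × 100 = 48.889%
Salt term: 16.6 × (-3) = -49.8
GC term: 0.41 × 48.889 = 20.044; length term: −600/45 = −13.333
Tm = 81.5 + (-49.8) + 20.044 − 13.333 = 38.411 → 38.4°C

38.4°C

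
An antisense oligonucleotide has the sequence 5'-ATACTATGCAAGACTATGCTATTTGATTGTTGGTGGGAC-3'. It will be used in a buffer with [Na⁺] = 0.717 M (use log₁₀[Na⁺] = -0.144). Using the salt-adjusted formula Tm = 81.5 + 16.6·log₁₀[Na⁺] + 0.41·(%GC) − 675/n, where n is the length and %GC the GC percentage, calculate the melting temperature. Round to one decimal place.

77.6°C

Length n = 39. Counting bases: T=14, C=5, A=10, G=10
G+C = 15, so %GC = 15/39 × 100 = 38.462%
Salt term: 16.6 × (-0.144) = -2.39
GC term: 0.41 × 38.462 = 15.769; length term: −675/39 = −17.308
Tm = 81.5 + (-2.39) + 15.769 − 17.308 = 77.571 → 77.6°C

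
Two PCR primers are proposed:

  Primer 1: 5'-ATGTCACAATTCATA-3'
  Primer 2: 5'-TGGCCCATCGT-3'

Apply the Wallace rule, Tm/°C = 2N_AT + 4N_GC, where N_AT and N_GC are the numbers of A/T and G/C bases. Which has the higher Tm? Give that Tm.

Primer 1, 38°C

Primer 1: A+T=11, G+C=4 → Tm = 2(11)+4(4) = 38°C
Primer 2: A+T=4, G+C=7 → Tm = 2(4)+4(7) = 36°C
38°C vs 36°C → primer 1 is higher.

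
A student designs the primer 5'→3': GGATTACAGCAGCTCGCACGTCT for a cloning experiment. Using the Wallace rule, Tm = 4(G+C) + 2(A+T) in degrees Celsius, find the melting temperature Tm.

Base counts: A=5, C=7, G=6, T=5
AT pairs contribute 10, GC pairs contribute 13.
Tm = 2×10 + 4×13 = 72°C

72°C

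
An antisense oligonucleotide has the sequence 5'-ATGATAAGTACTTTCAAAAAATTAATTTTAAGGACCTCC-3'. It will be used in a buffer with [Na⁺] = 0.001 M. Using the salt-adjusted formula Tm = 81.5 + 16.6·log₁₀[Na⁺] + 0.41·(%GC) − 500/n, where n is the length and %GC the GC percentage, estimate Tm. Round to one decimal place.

29.4°C

Length n = 39. Counting bases: C=6, A=16, T=13, G=4
G+C = 10, so %GC = 10/39 × 100 = 25.641%
Salt term: 16.6 × (-3) = -49.8
GC term: 0.41 × 25.641 = 10.513; length term: −500/39 = −12.821
Tm = 81.5 + (-49.8) + 10.513 − 12.821 = 29.392 → 29.4°C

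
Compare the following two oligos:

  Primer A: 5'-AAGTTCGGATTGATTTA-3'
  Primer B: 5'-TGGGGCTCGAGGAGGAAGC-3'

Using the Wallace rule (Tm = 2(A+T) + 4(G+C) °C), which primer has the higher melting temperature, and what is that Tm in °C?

Primer B, 64°C

Primer A: A+T=12, G+C=5 → Tm = 2(12)+4(5) = 44°C
Primer B: A+T=6, G+C=13 → Tm = 2(6)+4(13) = 64°C
44°C vs 64°C → primer B is higher.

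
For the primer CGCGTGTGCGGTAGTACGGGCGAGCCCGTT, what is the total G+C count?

21

Scanning the sequence gives G=13, T=6, C=8, A=3.
G+C = 13 + 8 = 21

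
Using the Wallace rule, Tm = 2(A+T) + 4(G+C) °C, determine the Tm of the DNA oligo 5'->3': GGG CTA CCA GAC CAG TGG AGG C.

74°C

Base counts: C=6, T=2, G=9, A=5
AT pairs contribute 7, GC pairs contribute 15.
Tm = 2×7 + 4×15 = 74°C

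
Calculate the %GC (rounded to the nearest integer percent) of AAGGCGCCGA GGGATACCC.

Scanning the sequence gives T=1, C=6, A=5, G=7.
G+C = 7 + 6 = 13 out of 19 bases
%GC = 13/19 × 100 = 68.42% ≈ 68%

68%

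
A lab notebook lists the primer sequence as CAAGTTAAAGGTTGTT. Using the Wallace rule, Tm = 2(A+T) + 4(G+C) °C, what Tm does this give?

42°C

Scanning the sequence gives C=1, G=4, A=5, T=6.
AT pairs contribute 11, GC pairs contribute 5.
Tm = 2×11 + 4×5 = 42°C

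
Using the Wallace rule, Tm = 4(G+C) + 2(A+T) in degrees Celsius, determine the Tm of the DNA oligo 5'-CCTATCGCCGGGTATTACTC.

62°C

Counting bases: T=6, A=3, G=4, C=7
A+T = 9, G+C = 11
Tm = 4·11 + 2·9 = 44 + 18 = 62°C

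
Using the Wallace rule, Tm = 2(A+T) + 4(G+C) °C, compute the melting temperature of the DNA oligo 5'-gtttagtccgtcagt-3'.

44°C

Counting bases: T=6, G=4, A=2, C=3
AT pairs contribute 8, GC pairs contribute 7.
Tm = 2(8) + 4(7) = 16 + 28 = 44°C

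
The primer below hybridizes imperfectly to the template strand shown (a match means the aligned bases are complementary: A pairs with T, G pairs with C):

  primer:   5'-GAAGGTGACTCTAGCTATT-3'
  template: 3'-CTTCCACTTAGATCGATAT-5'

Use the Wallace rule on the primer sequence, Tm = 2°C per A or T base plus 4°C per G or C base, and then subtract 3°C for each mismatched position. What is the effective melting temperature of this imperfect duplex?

48°C

Primer base counts: A=5, T=6, G=5, C=3 → A+T=11, G+C=8
Perfect-match Tm = 2(11) + 4(8) = 22 + 32 = 54°C
Mismatches (positions where the bases are not complementary): 2 (at positions 9, 19)
Effective Tm = 54 − 2×3 = 54 − 6 = 48°C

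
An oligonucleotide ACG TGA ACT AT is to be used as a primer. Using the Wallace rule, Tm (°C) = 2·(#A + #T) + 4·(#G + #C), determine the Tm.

30°C

Base counts: T=3, A=4, G=2, C=2
A+T = 7, G+C = 4
Tm = 2(7) + 4(4) = 14 + 16 = 30°C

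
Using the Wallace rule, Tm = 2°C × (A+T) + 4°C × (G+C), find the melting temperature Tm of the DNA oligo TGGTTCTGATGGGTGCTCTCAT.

A=2, C=4, G=7, T=9
A+T = 11, G+C = 11
Tm = 4·11 + 2·11 = 44 + 22 = 66°C

66°C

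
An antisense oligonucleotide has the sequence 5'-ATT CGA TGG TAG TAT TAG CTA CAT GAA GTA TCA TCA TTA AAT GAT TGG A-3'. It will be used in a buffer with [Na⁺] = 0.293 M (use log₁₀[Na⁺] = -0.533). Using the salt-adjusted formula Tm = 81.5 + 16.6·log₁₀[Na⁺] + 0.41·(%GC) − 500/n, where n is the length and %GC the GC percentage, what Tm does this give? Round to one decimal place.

Length n = 49. Counting bases: T=17, G=10, A=17, C=5
G+C = 15, so %GC = 15/49 × 100 = 30.612%
Salt term: 16.6 × (-0.533) = -8.848
GC term: 0.41 × 30.612 = 12.551; length term: −500/49 = −10.204
Tm = 81.5 + (-8.848) + 12.551 − 10.204 = 74.999 → 75.0°C

75.0°C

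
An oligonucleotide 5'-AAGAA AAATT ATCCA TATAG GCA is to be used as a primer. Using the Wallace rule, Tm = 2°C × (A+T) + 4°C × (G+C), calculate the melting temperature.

58°C

Base counts: A=12, G=3, C=3, T=5
So N_AT = 17 and N_GC = 6.
Tm = 2(17) + 4(6) = 34 + 24 = 58°C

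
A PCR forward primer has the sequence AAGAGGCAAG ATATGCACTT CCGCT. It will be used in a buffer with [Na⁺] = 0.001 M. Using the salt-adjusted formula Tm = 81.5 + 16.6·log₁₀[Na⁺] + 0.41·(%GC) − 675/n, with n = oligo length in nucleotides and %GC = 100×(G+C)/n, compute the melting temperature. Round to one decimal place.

24.4°C

Length n = 25. Counting bases: G=6, T=5, A=8, C=6
G+C = 12, so %GC = 12/25 × 100 = 48%
Salt term: 16.6 × (-3) = -49.8
GC term: 0.41 × 48 = 19.68; length term: −675/25 = −27
Tm = 81.5 + (-49.8) + 19.68 − 27 = 24.38 → 24.4°C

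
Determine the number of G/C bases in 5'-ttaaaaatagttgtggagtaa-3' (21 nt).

5

Counting bases: A=9, C=0, G=5, T=7
Total G or C: 5 + 0 = 5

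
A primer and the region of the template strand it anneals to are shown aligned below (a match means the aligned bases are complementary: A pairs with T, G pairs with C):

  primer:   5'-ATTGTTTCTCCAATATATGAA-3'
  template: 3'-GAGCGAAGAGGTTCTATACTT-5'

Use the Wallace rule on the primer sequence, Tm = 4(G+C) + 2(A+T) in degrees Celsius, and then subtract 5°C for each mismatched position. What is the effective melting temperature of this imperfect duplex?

Primer base counts: A=7, T=9, G=2, C=3 → A+T=16, G+C=5
Perfect-match Tm = 2(16) + 4(5) = 32 + 20 = 52°C
Mismatches (positions where the bases are not complementary): 4 (at positions 1, 3, 5, 14)
Effective Tm = 52 − 4×5 = 52 − 20 = 32°C

32°C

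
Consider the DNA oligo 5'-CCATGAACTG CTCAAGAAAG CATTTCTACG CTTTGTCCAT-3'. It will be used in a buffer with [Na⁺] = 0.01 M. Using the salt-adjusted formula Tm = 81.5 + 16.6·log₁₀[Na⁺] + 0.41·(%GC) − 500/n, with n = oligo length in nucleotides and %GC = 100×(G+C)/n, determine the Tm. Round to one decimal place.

Length n = 40. A=11, C=11, G=6, T=12
G+C = 17, so %GC = 17/40 × 100 = 42.5%
Salt term: 16.6 × (-2) = -33.2
GC term: 0.41 × 42.5 = 17.425; length term: −500/40 = −12.5
Tm = 81.5 + (-33.2) + 17.425 − 12.5 = 53.225 → 53.2°C

53.2°C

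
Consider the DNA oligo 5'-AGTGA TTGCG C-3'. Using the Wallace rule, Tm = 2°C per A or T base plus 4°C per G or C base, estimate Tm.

Scanning the sequence gives T=3, A=2, G=4, C=2.
AT pairs contribute 5, GC pairs contribute 6.
Tm = 4·6 + 2·5 = 24 + 10 = 34°C

34°C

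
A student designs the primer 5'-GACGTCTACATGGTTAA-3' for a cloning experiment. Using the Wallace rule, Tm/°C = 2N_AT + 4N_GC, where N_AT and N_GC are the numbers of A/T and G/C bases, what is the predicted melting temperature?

Base counts: T=5, G=4, A=5, C=3
A+T = 10, G+C = 7
Tm = 2×10 + 4×7 = 48°C

48°C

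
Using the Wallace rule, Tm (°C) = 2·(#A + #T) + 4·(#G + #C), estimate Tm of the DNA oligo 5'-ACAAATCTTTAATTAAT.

Base counts: C=2, A=8, T=7, G=0
So N_AT = 15 and N_GC = 2.
Tm = 2(15) + 4(2) = 30 + 8 = 38°C

38°C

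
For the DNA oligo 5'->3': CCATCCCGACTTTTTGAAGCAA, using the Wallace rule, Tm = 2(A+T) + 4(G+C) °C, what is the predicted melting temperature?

64°C

Base counts: T=6, G=3, C=7, A=6
So N_AT = 12 and N_GC = 10.
Tm = 4·10 + 2·12 = 40 + 24 = 64°C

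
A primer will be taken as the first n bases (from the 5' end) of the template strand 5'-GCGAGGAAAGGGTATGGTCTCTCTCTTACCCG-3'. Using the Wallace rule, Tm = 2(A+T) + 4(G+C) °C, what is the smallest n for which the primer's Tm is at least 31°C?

First 9 bases: GCGAGGAAA → Tm = 28°C (< 31°C)
First 10 bases: GCGAGGAAAG → Tm = 32°C (≥ 31°C)
Each additional base adds 2°C (A/T) or 4°C (G/C), so Tm is non-decreasing in n; n = 10 is the first length to reach 31°C.

n = 10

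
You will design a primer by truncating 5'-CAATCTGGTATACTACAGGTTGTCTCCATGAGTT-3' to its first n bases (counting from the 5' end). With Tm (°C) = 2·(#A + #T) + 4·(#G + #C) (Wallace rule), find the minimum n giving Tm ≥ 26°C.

First 8 bases: CAATCTGG → Tm = 24°C (< 26°C)
First 9 bases: CAATCTGGT → Tm = 26°C (≥ 26°C)
Each additional base adds 2°C (A/T) or 4°C (G/C), so Tm is non-decreasing in n; n = 9 is the first length to reach 26°C.

n = 9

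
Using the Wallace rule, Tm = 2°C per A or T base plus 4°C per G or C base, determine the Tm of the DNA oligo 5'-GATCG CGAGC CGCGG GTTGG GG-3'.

78°C

Scanning the sequence gives T=3, A=2, C=5, G=12.
AT pairs contribute 5, GC pairs contribute 17.
Tm = 2(5) + 4(17) = 10 + 68 = 78°C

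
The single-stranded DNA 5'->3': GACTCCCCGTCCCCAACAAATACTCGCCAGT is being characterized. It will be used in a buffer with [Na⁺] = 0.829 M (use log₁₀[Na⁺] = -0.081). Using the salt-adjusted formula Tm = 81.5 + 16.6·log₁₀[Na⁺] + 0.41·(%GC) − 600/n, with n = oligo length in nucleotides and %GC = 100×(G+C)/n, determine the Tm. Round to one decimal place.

84.6°C

Length n = 31. Scanning the sequence gives A=8, T=5, C=14, G=4.
G+C = 18, so %GC = 18/31 × 100 = 58.065%
Salt term: 16.6 × (-0.081) = -1.345
GC term: 0.41 × 58.065 = 23.807; length term: −600/31 = −19.355
Tm = 81.5 + (-1.345) + 23.807 − 19.355 = 84.607 → 84.6°C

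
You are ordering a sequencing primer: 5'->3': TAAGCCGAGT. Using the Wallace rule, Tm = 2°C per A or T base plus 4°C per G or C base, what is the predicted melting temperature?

30°C

A=3, G=3, T=2, C=2
A+T = 5, G+C = 5
Tm = 2(5) + 4(5) = 10 + 20 = 30°C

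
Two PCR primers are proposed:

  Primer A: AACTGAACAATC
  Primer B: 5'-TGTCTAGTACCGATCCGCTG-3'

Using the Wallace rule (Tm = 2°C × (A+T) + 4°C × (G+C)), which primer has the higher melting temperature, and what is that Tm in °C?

Primer A: A+T=8, G+C=4 → Tm = 2(8)+4(4) = 32°C
Primer B: A+T=9, G+C=11 → Tm = 2(9)+4(11) = 62°C
32°C vs 62°C → primer B is higher.

Primer B, 62°C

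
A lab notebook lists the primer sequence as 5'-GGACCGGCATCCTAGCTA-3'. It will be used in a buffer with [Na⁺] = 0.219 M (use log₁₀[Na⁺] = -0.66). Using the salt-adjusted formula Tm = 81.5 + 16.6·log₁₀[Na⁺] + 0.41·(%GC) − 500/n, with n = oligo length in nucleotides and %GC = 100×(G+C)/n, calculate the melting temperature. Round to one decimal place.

67.8°C

Length n = 18. A=4, T=3, C=6, G=5
G+C = 11, so %GC = 11/18 × 100 = 61.111%
Salt term: 16.6 × (-0.66) = -10.956
GC term: 0.41 × 61.111 = 25.056; length term: −500/18 = −27.778
Tm = 81.5 + (-10.956) + 25.056 − 27.778 = 67.822 → 67.8°C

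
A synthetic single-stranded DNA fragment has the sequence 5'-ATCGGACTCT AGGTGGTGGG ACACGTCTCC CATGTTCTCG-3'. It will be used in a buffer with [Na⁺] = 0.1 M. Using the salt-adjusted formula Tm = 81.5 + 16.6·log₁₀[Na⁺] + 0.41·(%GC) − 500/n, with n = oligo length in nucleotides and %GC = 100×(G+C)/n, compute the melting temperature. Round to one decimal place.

76.0°C

Length n = 40. Counting bases: A=6, C=11, G=12, T=11
G+C = 23, so %GC = 23/40 × 100 = 57.5%
Salt term: 16.6 × (-1) = -16.6
GC term: 0.41 × 57.5 = 23.575; length term: −500/40 = −12.5
Tm = 81.5 + (-16.6) + 23.575 − 12.5 = 75.975 → 76.0°C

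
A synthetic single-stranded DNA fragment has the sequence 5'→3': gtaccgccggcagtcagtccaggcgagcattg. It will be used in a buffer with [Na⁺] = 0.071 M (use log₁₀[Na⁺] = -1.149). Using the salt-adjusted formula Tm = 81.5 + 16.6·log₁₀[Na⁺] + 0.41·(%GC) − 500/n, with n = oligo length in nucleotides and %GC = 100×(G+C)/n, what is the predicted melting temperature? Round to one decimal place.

73.7°C

Length n = 32. C=10, T=5, A=6, G=11
G+C = 21, so %GC = 21/32 × 100 = 65.625%
Salt term: 16.6 × (-1.149) = -19.073
GC term: 0.41 × 65.625 = 26.906; length term: −500/32 = −15.625
Tm = 81.5 + (-19.073) + 26.906 − 15.625 = 73.708 → 73.7°C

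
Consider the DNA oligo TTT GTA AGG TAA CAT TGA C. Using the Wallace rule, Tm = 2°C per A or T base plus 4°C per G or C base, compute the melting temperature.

G=4, A=6, T=7, C=2
AT pairs contribute 13, GC pairs contribute 6.
Tm = 2(13) + 4(6) = 26 + 24 = 50°C

50°C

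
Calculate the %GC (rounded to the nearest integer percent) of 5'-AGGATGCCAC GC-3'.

67%

Base counts: A=3, C=4, T=1, G=4
G+C = 4 + 4 = 8 out of 12 bases
%GC = 8/12 × 100 = 66.67% ≈ 67%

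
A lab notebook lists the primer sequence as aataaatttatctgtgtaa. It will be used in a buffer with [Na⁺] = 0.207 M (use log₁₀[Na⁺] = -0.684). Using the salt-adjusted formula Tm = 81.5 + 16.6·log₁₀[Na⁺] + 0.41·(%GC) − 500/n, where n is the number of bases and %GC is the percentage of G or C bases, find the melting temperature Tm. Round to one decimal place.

50.3°C

Length n = 19. Counting bases: T=8, A=8, C=1, G=2
G+C = 3, so %GC = 3/19 × 100 = 15.789%
Salt term: 16.6 × (-0.684) = -11.354
GC term: 0.41 × 15.789 = 6.473; length term: −500/19 = −26.316
Tm = 81.5 + (-11.354) + 6.473 − 26.316 = 50.303 → 50.3°C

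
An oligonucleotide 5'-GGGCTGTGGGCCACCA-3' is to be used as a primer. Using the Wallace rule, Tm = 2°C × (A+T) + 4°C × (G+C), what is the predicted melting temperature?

56°C

Counting bases: T=2, G=7, A=2, C=5
So N_AT = 4 and N_GC = 12.
Tm = 4·12 + 2·4 = 48 + 8 = 56°C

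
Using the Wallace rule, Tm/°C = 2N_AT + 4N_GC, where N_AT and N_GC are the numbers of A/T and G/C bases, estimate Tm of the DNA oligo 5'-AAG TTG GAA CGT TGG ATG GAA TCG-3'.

70°C

Counting bases: T=6, G=9, C=2, A=7
AT pairs contribute 13, GC pairs contribute 11.
Tm = 4·11 + 2·13 = 44 + 26 = 70°C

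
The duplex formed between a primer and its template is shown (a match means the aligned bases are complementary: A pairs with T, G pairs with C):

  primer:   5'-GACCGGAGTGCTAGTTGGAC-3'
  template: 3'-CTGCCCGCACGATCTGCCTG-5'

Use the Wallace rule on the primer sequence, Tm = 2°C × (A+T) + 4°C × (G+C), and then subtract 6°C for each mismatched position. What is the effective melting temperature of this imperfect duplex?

40°C

Primer base counts: A=4, T=4, G=8, C=4 → A+T=8, G+C=12
Perfect-match Tm = 2(8) + 4(12) = 16 + 48 = 64°C
Mismatches (positions where the bases are not complementary): 4 (at positions 4, 7, 15, 16)
Effective Tm = 64 − 4×6 = 64 − 24 = 40°C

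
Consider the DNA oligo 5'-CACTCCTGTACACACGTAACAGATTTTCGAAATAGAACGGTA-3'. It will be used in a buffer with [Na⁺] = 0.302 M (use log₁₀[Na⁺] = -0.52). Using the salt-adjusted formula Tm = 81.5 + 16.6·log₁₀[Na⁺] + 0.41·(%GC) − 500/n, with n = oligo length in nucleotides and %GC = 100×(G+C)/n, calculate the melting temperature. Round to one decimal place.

Length n = 42. Counting bases: A=15, T=10, G=7, C=10
G+C = 17, so %GC = 17/42 × 100 = 40.476%
Salt term: 16.6 × (-0.52) = -8.632
GC term: 0.41 × 40.476 = 16.595; length term: −500/42 = −11.905
Tm = 81.5 + (-8.632) + 16.595 − 11.905 = 77.558 → 77.6°C

77.6°C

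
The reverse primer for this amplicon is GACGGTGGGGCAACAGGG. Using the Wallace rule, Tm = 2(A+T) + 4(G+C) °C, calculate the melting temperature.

Scanning the sequence gives T=1, C=3, G=10, A=4.
So N_AT = 5 and N_GC = 13.
Tm = 2×5 + 4×13 = 62°C

62°C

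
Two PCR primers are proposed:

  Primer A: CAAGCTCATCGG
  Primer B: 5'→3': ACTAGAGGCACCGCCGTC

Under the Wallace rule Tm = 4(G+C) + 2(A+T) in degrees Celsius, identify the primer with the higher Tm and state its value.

Primer A: A+T=5, G+C=7 → Tm = 2(5)+4(7) = 38°C
Primer B: A+T=6, G+C=12 → Tm = 2(6)+4(12) = 60°C
38°C vs 60°C → primer B is higher.

Primer B, 60°C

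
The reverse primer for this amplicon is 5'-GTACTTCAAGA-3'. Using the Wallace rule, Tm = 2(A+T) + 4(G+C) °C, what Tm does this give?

30°C

G=2, C=2, A=4, T=3
AT pairs contribute 7, GC pairs contribute 4.
Tm = 4·4 + 2·7 = 16 + 14 = 30°C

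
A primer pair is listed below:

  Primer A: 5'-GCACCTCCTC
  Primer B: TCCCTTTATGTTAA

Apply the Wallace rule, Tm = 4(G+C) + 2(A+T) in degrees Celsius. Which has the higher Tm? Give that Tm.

Primer B, 36°C

Primer A: A+T=3, G+C=7 → Tm = 2(3)+4(7) = 34°C
Primer B: A+T=10, G+C=4 → Tm = 2(10)+4(4) = 36°C
34°C vs 36°C → primer B is higher.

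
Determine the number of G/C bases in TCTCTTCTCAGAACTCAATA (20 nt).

7

Counting bases: G=1, A=6, T=7, C=6
Total G or C: 1 + 6 = 7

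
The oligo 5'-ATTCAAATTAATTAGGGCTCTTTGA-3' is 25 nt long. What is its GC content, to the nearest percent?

28%

Counting bases: G=4, T=10, A=8, C=3
G+C = 4 + 3 = 7 out of 25 bases
%GC = 7/25 × 100 = 28% ≈ 28%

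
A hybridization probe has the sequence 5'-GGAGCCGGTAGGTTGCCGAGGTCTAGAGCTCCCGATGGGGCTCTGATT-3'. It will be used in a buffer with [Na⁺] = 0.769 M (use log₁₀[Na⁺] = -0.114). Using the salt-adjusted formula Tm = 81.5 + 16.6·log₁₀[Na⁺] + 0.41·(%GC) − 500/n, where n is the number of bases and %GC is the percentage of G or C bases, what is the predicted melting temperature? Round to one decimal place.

94.8°C

Length n = 48. C=11, G=19, T=11, A=7
G+C = 30, so %GC = 30/48 × 100 = 62.5%
Salt term: 16.6 × (-0.114) = -1.892
GC term: 0.41 × 62.5 = 25.625; length term: −500/48 = −10.417
Tm = 81.5 + (-1.892) + 25.625 − 10.417 = 94.816 → 94.8°C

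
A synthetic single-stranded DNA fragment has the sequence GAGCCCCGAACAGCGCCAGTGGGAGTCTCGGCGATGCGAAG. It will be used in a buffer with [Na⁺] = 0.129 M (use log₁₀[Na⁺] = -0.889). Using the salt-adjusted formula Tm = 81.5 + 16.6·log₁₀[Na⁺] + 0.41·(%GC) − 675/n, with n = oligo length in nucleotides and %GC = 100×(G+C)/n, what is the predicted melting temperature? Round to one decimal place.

78.3°C

Length n = 41. Counting bases: G=16, A=9, T=4, C=12
G+C = 28, so %GC = 28/41 × 100 = 68.293%
Salt term: 16.6 × (-0.889) = -14.757
GC term: 0.41 × 68.293 = 28; length term: −675/41 = −16.463
Tm = 81.5 + (-14.757) + 28 − 16.463 = 78.28 → 78.3°C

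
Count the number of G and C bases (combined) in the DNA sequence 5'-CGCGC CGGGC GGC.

Base counts: A=0, G=7, T=0, C=6
G+C = 7 + 6 = 13

13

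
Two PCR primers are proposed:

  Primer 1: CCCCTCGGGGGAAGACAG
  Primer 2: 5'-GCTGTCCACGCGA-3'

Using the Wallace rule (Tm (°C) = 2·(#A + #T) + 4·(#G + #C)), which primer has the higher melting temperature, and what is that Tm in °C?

Primer 1, 62°C

Primer 1: A+T=5, G+C=13 → Tm = 2(5)+4(13) = 62°C
Primer 2: A+T=4, G+C=9 → Tm = 2(4)+4(9) = 44°C
62°C vs 44°C → primer 1 is higher.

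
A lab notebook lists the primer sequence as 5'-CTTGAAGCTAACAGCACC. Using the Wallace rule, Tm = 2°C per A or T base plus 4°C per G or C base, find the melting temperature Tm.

Base counts: A=6, G=3, C=6, T=3
AT pairs contribute 9, GC pairs contribute 9.
Tm = 2(9) + 4(9) = 18 + 36 = 54°C

54°C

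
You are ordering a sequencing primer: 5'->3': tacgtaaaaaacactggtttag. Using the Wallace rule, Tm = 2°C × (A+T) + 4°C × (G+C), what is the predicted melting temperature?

Counting bases: A=9, C=3, G=4, T=6
AT pairs contribute 15, GC pairs contribute 7.
Tm = 4·7 + 2·15 = 28 + 30 = 58°C

58°C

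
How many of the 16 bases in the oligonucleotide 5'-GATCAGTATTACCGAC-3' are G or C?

7

Base counts: T=4, A=5, C=4, G=3
Total G or C: 3 + 4 = 7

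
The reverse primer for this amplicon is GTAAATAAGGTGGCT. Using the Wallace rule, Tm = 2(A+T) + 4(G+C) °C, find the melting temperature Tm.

42°C

Scanning the sequence gives G=5, C=1, T=4, A=5.
A+T = 9, G+C = 6
Tm = 2(9) + 4(6) = 18 + 24 = 42°C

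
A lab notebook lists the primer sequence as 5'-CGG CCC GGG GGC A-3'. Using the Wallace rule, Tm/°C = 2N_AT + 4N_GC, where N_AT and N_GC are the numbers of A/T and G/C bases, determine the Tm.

Base counts: C=5, A=1, T=0, G=7
A+T = 1, G+C = 12
Tm = 2×1 + 4×12 = 50°C

50°C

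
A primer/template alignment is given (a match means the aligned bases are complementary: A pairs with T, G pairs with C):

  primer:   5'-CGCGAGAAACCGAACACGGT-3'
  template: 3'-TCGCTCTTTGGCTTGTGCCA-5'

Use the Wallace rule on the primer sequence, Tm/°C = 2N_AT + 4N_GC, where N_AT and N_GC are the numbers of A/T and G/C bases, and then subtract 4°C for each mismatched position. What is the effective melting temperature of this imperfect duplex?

60°C

Primer base counts: A=7, T=1, G=6, C=6 → A+T=8, G+C=12
Perfect-match Tm = 2(8) + 4(12) = 16 + 48 = 64°C
Mismatches (positions where the bases are not complementary): 1 (at position 1)
Effective Tm = 64 − 1×4 = 64 − 4 = 60°C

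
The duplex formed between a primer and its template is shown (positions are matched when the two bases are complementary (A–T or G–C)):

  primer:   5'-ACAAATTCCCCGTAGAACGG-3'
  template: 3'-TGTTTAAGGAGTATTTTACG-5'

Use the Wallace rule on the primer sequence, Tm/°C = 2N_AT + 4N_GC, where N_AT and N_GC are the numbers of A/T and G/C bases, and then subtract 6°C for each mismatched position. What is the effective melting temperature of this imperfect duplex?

Primer base counts: A=7, T=3, G=4, C=6 → A+T=10, G+C=10
Perfect-match Tm = 2(10) + 4(10) = 20 + 40 = 60°C
Mismatches (positions where the bases are not complementary): 5 (at positions 10, 12, 15, 18, 20)
Effective Tm = 60 − 5×6 = 60 − 30 = 30°C

30°C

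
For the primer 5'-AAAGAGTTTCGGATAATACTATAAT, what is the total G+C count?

6

C=2, A=11, G=4, T=8
Total G or C: 4 + 2 = 6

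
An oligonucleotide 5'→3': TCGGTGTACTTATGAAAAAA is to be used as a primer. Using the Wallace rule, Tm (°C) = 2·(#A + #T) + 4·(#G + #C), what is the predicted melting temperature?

Counting bases: G=4, T=6, C=2, A=8
So N_AT = 14 and N_GC = 6.
Tm = 2(14) + 4(6) = 28 + 24 = 52°C

52°C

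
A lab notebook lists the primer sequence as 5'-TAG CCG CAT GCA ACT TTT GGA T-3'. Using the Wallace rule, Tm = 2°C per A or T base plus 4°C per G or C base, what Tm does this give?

Base counts: T=7, A=5, G=5, C=5
A+T = 12, G+C = 10
Tm = 2×12 + 4×10 = 64°C

64°C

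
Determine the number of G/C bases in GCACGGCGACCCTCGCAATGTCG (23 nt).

Counting bases: G=7, A=4, C=9, T=3
Total G or C: 7 + 9 = 16

16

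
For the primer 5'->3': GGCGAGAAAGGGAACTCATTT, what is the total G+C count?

10

T=4, G=7, A=7, C=3
Total G or C: 7 + 3 = 10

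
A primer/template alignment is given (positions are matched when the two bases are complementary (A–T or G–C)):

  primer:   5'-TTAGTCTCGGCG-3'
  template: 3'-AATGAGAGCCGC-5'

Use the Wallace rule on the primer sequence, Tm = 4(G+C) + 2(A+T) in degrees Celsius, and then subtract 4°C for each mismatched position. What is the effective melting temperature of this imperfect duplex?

34°C

Primer base counts: A=1, T=4, G=4, C=3 → A+T=5, G+C=7
Perfect-match Tm = 2(5) + 4(7) = 10 + 28 = 38°C
Mismatches (positions where the bases are not complementary): 1 (at position 4)
Effective Tm = 38 − 1×4 = 38 − 4 = 34°C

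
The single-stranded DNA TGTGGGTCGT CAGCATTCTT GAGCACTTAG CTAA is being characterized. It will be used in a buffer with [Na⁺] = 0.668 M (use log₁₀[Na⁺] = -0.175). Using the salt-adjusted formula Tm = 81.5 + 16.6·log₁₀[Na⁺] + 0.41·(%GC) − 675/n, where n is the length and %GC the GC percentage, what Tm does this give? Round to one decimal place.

Length n = 34. Counting bases: T=11, G=9, C=7, A=7
G+C = 16, so %GC = 16/34 × 100 = 47.059%
Salt term: 16.6 × (-0.175) = -2.905
GC term: 0.41 × 47.059 = 19.294; length term: −675/34 = −19.853
Tm = 81.5 + (-2.905) + 19.294 − 19.853 = 78.036 → 78.0°C

78.0°C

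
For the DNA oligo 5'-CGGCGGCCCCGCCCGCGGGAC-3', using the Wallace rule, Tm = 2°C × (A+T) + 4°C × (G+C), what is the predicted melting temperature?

C=11, G=9, T=0, A=1
So N_AT = 1 and N_GC = 20.
Tm = 2(1) + 4(20) = 2 + 80 = 82°C

82°C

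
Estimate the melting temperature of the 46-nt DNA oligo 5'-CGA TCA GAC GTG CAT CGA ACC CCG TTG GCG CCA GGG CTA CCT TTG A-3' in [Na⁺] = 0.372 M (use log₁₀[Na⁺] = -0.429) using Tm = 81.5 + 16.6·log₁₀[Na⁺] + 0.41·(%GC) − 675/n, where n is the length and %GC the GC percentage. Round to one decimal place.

84.7°C

Length n = 46. T=9, C=15, A=9, G=13
G+C = 28, so %GC = 28/46 × 100 = 60.87%
Salt term: 16.6 × (-0.429) = -7.121
GC term: 0.41 × 60.87 = 24.957; length term: −675/46 = −14.674
Tm = 81.5 + (-7.121) + 24.957 − 14.674 = 84.662 → 84.7°C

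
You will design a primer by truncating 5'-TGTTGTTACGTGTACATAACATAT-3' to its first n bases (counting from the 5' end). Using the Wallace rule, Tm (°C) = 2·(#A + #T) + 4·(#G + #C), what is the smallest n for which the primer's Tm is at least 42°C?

n = 15

First 14 bases: TGTTGTTACGTGTA → Tm = 38°C (< 42°C)
First 15 bases: TGTTGTTACGTGTAC → Tm = 42°C (≥ 42°C)
Each additional base adds 2°C (A/T) or 4°C (G/C), so Tm is non-decreasing in n; n = 15 is the first length to reach 42°C.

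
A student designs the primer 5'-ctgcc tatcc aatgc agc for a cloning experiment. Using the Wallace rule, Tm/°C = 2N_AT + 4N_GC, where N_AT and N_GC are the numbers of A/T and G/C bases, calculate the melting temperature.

Base counts: A=4, C=7, T=4, G=3
So N_AT = 8 and N_GC = 10.
Tm = 2×8 + 4×10 = 56°C

56°C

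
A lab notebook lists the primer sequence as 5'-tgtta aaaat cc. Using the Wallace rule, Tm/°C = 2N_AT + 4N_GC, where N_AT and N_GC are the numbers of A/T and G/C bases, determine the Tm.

Scanning the sequence gives T=4, G=1, C=2, A=5.
A+T = 9, G+C = 3
Tm = 4·3 + 2·9 = 12 + 18 = 30°C

30°C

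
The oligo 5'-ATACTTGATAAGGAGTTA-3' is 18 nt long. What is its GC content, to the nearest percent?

C=1, A=7, G=4, T=6
G+C = 4 + 1 = 5 out of 18 bases
%GC = 5/18 × 100 = 27.78% ≈ 28%

28%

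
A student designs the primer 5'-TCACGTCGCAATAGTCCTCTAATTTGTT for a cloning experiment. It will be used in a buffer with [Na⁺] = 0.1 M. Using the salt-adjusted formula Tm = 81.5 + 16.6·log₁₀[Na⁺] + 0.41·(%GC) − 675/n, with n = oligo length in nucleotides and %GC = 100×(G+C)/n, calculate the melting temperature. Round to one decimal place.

56.9°C

Length n = 28. Scanning the sequence gives A=6, G=4, C=7, T=11.
G+C = 11, so %GC = 11/28 × 100 = 39.286%
Salt term: 16.6 × (-1) = -16.6
GC term: 0.41 × 39.286 = 16.107; length term: −675/28 = −24.107
Tm = 81.5 + (-16.6) + 16.107 − 24.107 = 56.9 → 56.9°C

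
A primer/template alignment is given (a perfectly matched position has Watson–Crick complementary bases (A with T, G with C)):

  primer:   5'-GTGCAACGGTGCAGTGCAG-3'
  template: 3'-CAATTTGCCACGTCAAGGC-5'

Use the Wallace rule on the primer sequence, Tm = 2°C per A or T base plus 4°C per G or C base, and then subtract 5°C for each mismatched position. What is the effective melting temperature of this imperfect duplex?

42°C

Primer base counts: A=4, T=3, G=8, C=4 → A+T=7, G+C=12
Perfect-match Tm = 2(7) + 4(12) = 14 + 48 = 62°C
Mismatches (positions where the bases are not complementary): 4 (at positions 3, 4, 16, 18)
Effective Tm = 62 − 4×5 = 62 − 20 = 42°C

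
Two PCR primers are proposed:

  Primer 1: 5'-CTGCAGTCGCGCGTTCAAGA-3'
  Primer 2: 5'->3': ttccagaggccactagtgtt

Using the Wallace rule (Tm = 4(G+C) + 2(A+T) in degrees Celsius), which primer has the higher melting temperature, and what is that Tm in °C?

Primer 1, 64°C

Primer 1: A+T=8, G+C=12 → Tm = 2(8)+4(12) = 64°C
Primer 2: A+T=10, G+C=10 → Tm = 2(10)+4(10) = 60°C
64°C vs 60°C → primer 1 is higher.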